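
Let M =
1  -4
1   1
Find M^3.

[[-11, 4], [-1, -11]]

M^2 = [[-3, -8], [2, -3]]
M^3 = [[-11, 4], [-1, -11]]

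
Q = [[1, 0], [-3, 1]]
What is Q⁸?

[[1, 0], [-24, 1]]

Q = I + N where N = [[0, 0], [-3, 0]] is strictly lower-triangular, so N² = 0.
(I + N)⁸ = I + 8·N = [[1, 0], [-24, 1]].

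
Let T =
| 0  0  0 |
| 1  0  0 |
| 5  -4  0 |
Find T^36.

T is strictly triangular, hence nilpotent: T^3 = 0, so T^36 = 0.

[[0, 0, 0], [0, 0, 0], [0, 0, 0]]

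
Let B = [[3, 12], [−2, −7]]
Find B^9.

tr B = −4 and det B = 3, so the characteristic polynomial is λ² − (−4)λ + (3) with roots −1 and −3.
Eigenvectors give P = [[3, −2], [−1, 1]] with P⁻¹ = [[1, 2], [1, 3]], and B = P·diag(−1, −3)·P⁻¹.
Then B^9 = P·diag(−1, −19683)·P⁻¹ = [[−3, 39366], [1, −19683]] · [[1, 2], [1, 3]] = [[39363, 118092], [−19682, −59047]].

[[39363, 118092], [−19682, −59047]]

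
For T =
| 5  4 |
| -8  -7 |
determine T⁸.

[[-6559, -6560], [13120, 13121]]

tr T = -2 and det T = -3, so the characteristic polynomial is λ² − (-2)λ + (-3) with roots 1 and -3.
Eigenvectors give P = [[1, 1], [-1, -2]] with P⁻¹ = [[2, 1], [-1, -1]], and T = P·diag(1, -3)·P⁻¹.
Then T⁸ = P·diag(1, 6561)·P⁻¹ = [[1, 6561], [-1, -13122]] · [[2, 1], [-1, -1]] = [[-6559, -6560], [13120, 13121]].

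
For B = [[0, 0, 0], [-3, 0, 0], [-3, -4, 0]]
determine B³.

[[0, 0, 0], [0, 0, 0], [0, 0, 0]]

B is strictly triangular, hence nilpotent: B³ = 0, so B³ = 0.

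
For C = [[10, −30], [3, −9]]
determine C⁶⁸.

[[10, −30], [3, −9]]

C² = C (a projection; rank 1, trace 1), so C⁶⁸ = C.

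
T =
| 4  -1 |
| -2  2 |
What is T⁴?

[[396, -144], [-288, 108]]

T² = [[18, -6], [-12, 6]]
T³ = [[84, -30], [-60, 24]]
T⁴ = [[396, -144], [-288, 108]]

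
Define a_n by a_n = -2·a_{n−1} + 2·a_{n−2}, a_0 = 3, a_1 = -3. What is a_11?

With companion matrix T = [[-2, 2], [1, 0]], [a_n, a_{n−1}]ᵀ = T·[a_{n−1}, a_{n−2}]ᵀ, so [a_11, a_10]ᵀ = T¹⁰·[a_1, a_0]ᵀ.
T¹⁰ = [[18272, -13376], [-6688, 4896]], giving [a_11, a_10]ᵀ = [[-94944], [34752]].

-94944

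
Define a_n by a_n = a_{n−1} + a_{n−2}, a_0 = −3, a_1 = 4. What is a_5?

With companion matrix B = [[1, 1], [1, 0]], [a_n, a_{n−1}]ᵀ = B·[a_{n−1}, a_{n−2}]ᵀ, so [a_5, a_4]ᵀ = B^4·[a_1, a_0]ᵀ.
B^4 = [[5, 3], [3, 2]], giving [a_5, a_4]ᵀ = [[11], [6]].

11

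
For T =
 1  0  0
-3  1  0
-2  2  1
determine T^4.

T = I + N where N = [[0, 0, 0], [-3, 0, 0], [-2, 2, 0]] is strictly lower-triangular, so N^3 = 0.
(I + N)^4 = I + 4·N + 6·N^2 = [[1, 0, 0], [-12, 1, 0], [-44, 8, 1]].

[[1, 0, 0], [-12, 1, 0], [-44, 8, 1]]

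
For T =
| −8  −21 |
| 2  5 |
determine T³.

[[−50, −147], [14, 41]]

tr T = −3 and det T = 2, so the characteristic polynomial is λ² − (−3)λ + (2) with roots −1 and −2.
Eigenvectors give P = [[−3, 7], [1, −2]] with P⁻¹ = [[2, 7], [1, 3]], and T = P·diag(−1, −2)·P⁻¹.
Then T³ = P·diag(−1, −8)·P⁻¹ = [[3, −56], [−1, 16]] · [[2, 7], [1, 3]] = [[−50, −147], [14, 41]].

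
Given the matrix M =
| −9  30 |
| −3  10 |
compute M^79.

[[−9, 30], [−3, 10]]

M² = M (a projection; rank 1, trace 1), so M^79 = M.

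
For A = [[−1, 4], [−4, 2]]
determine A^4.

A^2 = [[−15, 4], [−4, −12]]
A^3 = [[−1, −52], [52, −40]]
A^4 = [[209, −108], [108, 128]]

[[209, −108], [108, 128]]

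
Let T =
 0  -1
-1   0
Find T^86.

T² = I (check: tr T = 0 and det T = -1), so T^86 = I since 86 is even.

[[1, 0], [0, 1]]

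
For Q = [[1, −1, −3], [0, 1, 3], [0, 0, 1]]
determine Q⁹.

[[1, −9, −135], [0, 1, 27], [0, 0, 1]]

Q = I + N where N = [[0, −1, −3], [0, 0, 3], [0, 0, 0]] is strictly upper-triangular, so N³ = 0.
(I + N)⁹ = I + 9·N + 36·N² = [[1, −9, −135], [0, 1, 27], [0, 0, 1]].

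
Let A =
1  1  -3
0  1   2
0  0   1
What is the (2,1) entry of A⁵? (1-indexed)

0

A = I + N where N = [[0, 1, -3], [0, 0, 2], [0, 0, 0]] is strictly upper-triangular, so N³ = 0.
(I + N)⁵ = I + 5·N + 10·N² = [[1, 5, 5], [0, 1, 10], [0, 0, 1]].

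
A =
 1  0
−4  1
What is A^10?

A = I + N where N = [[0, 0], [−4, 0]] is strictly lower-triangular, so N^2 = 0.
(I + N)^10 = I + 10·N = [[1, 0], [−40, 1]].

[[1, 0], [−40, 1]]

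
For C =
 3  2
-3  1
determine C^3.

C^2 = [[3, 8], [-12, -5]]
C^3 = [[-15, 14], [-21, -29]]

[[-15, 14], [-21, -29]]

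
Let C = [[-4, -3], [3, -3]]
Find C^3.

C^2 = [[7, 21], [-21, 0]]
C^3 = [[35, -84], [84, 63]]

[[35, -84], [84, 63]]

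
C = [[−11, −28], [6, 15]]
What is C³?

[[−155, −364], [78, 183]]

tr C = 4 and det C = 3, so the characteristic polynomial is λ² − (4)λ + (3) with roots 1 and 3.
Eigenvectors give P = [[7, −2], [−3, 1]] with P⁻¹ = [[1, 2], [3, 7]], and C = P·diag(1, 3)·P⁻¹.
Then C³ = P·diag(1, 27)·P⁻¹ = [[7, −54], [−3, 27]] · [[1, 2], [3, 7]] = [[−155, −364], [78, 183]].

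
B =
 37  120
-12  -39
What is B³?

[[253, 840], [-84, -279]]

tr B = -2 and det B = -3, so the characteristic polynomial is λ² − (-2)λ + (-3) with roots 1 and -3.
Eigenvectors give P = [[10, -3], [-3, 1]] with P⁻¹ = [[1, 3], [3, 10]], and B = P·diag(1, -3)·P⁻¹.
Then B³ = P·diag(1, -27)·P⁻¹ = [[10, 81], [-3, -27]] · [[1, 3], [3, 10]] = [[253, 840], [-84, -279]].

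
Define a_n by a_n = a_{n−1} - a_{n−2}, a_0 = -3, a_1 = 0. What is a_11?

With companion matrix C = [[1, -1], [1, 0]], [a_n, a_{n−1}]ᵀ = C·[a_{n−1}, a_{n−2}]ᵀ, so [a_11, a_10]ᵀ = C^10·[a_1, a_0]ᵀ.
C^10 = [[-1, 1], [-1, 0]], giving [a_11, a_10]ᵀ = [[-3], [0]].

-3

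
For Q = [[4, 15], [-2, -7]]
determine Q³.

tr Q = -3 and det Q = 2, so the characteristic polynomial is λ² − (-3)λ + (2) with roots -1 and -2.
Eigenvectors give P = [[-3, -5], [1, 2]] with P⁻¹ = [[-2, -5], [1, 3]], and Q = P·diag(-1, -2)·P⁻¹.
Then Q³ = P·diag(-1, -8)·P⁻¹ = [[3, 40], [-1, -16]] · [[-2, -5], [1, 3]] = [[34, 105], [-14, -43]].

[[34, 105], [-14, -43]]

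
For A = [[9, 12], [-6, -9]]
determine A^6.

[[729, 0], [0, 729]]

tr A = 0 and det A = -9, so the characteristic polynomial is λ² − (0)λ + (-9) with roots -3 and 3.
Eigenvectors give P = [[-1, -2], [1, 1]] with P⁻¹ = [[1, 2], [-1, -1]], and A = P·diag(-3, 3)·P⁻¹.
Then A^6 = P·diag(729, 729)·P⁻¹ = [[-729, -1458], [729, 729]] · [[1, 2], [-1, -1]] = [[729, 0], [0, 729]].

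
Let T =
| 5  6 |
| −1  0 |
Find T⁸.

[[19171, 37830], [−6305, −12354]]

tr T = 5 and det T = 6, so the characteristic polynomial is λ² − (5)λ + (6) with roots 3 and 2.
Eigenvectors give P = [[−3, 2], [1, −1]] with P⁻¹ = [[−1, −2], [−1, −3]], and T = P·diag(3, 2)·P⁻¹.
Then T⁸ = P·diag(6561, 256)·P⁻¹ = [[−19683, 512], [6561, −256]] · [[−1, −2], [−1, −3]] = [[19171, 37830], [−6305, −12354]].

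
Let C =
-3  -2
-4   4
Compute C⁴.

[[297, -82], [-164, 584]]

C² = [[17, -2], [-4, 24]]
C³ = [[-43, -42], [-84, 104]]
C⁴ = [[297, -82], [-164, 584]]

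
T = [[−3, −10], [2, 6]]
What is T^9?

[[−2043, −5110], [1022, 2556]]

tr T = 3 and det T = 2, so the characteristic polynomial is λ² − (3)λ + (2) with roots 1 and 2.
Eigenvectors give P = [[5, −2], [−2, 1]] with P⁻¹ = [[1, 2], [2, 5]], and T = P·diag(1, 2)·P⁻¹.
Then T^9 = P·diag(1, 512)·P⁻¹ = [[5, −1024], [−2, 512]] · [[1, 2], [2, 5]] = [[−2043, −5110], [1022, 2556]].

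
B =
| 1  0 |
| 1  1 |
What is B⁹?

[[1, 0], [9, 1]]

B = I + N where N = [[0, 0], [1, 0]] is strictly lower-triangular, so N² = 0.
(I + N)⁹ = I + 9·N = [[1, 0], [9, 1]].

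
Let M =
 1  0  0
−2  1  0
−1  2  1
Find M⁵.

[[1, 0, 0], [−10, 1, 0], [−45, 10, 1]]

M = I + N where N = [[0, 0, 0], [−2, 0, 0], [−1, 2, 0]] is strictly lower-triangular, so N³ = 0.
(I + N)⁵ = I + 5·N + 10·N² = [[1, 0, 0], [−10, 1, 0], [−45, 10, 1]].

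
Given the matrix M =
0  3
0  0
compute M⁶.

[[0, 0], [0, 0]]

M is strictly triangular, hence nilpotent: M² = 0, so M⁶ = 0.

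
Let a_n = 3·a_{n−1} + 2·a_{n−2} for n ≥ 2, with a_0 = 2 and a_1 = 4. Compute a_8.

32168

With companion matrix C = [[3, 2], [1, 0]], [a_n, a_{n−1}]ᵀ = C·[a_{n−1}, a_{n−2}]ᵀ, so [a_8, a_7]ᵀ = C⁷·[a_1, a_0]ᵀ.
C⁷ = [[6279, 3526], [1763, 990]], giving [a_8, a_7]ᵀ = [[32168], [9032]].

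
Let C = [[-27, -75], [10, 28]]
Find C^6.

[[-3261, -9975], [1330, 4054]]

tr C = 1 and det C = -6, so the characteristic polynomial is λ² − (1)λ + (-6) with roots 3 and -2.
Eigenvectors give P = [[-5, -3], [2, 1]] with P⁻¹ = [[1, 3], [-2, -5]], and C = P·diag(3, -2)·P⁻¹.
Then C^6 = P·diag(729, 64)·P⁻¹ = [[-3645, -192], [1458, 64]] · [[1, 3], [-2, -5]] = [[-3261, -9975], [1330, 4054]].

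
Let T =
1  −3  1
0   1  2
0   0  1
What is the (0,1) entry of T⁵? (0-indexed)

T = I + N where N = [[0, −3, 1], [0, 0, 2], [0, 0, 0]] is strictly upper-triangular, so N³ = 0.
(I + N)⁵ = I + 5·N + 10·N² = [[1, −15, −55], [0, 1, 10], [0, 0, 1]].

−15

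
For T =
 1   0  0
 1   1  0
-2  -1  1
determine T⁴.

T = I + N where N = [[0, 0, 0], [1, 0, 0], [-2, -1, 0]] is strictly lower-triangular, so N³ = 0.
(I + N)⁴ = I + 4·N + 6·N² = [[1, 0, 0], [4, 1, 0], [-14, -4, 1]].

[[1, 0, 0], [4, 1, 0], [-14, -4, 1]]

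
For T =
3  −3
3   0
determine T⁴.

[[−81, 81], [−81, 0]]

T² = [[0, −9], [9, −9]]
T³ = [[−27, 0], [0, −27]]
T⁴ = [[−81, 81], [−81, 0]]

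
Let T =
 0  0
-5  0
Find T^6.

T is strictly triangular, hence nilpotent: T^2 = 0, so T^6 = 0.

[[0, 0], [0, 0]]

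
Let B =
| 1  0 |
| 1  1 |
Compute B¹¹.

B = I + N where N = [[0, 0], [1, 0]] is strictly lower-triangular, so N² = 0.
(I + N)¹¹ = I + 11·N = [[1, 0], [11, 1]].

[[1, 0], [11, 1]]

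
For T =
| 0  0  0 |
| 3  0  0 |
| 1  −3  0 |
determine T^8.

T is strictly triangular, hence nilpotent: T^3 = 0, so T^8 = 0.

[[0, 0, 0], [0, 0, 0], [0, 0, 0]]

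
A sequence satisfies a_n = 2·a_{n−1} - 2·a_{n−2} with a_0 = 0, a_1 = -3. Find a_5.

With companion matrix Q = [[2, -2], [1, 0]], [a_n, a_{n−1}]ᵀ = Q·[a_{n−1}, a_{n−2}]ᵀ, so [a_5, a_4]ᵀ = Q⁴·[a_1, a_0]ᵀ.
Q⁴ = [[-4, 0], [0, -4]], giving [a_5, a_4]ᵀ = [[12], [0]].

12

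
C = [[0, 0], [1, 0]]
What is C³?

[[0, 0], [0, 0]]

C is strictly triangular, hence nilpotent: C² = 0, so C³ = 0.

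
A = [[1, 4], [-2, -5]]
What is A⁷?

tr A = -4 and det A = 3, so the characteristic polynomial is λ² − (-4)λ + (3) with roots -1 and -3.
Eigenvectors give P = [[-2, 1], [1, -1]] with P⁻¹ = [[-1, -1], [-1, -2]], and A = P·diag(-1, -3)·P⁻¹.
Then A⁷ = P·diag(-1, -2187)·P⁻¹ = [[2, -2187], [-1, 2187]] · [[-1, -1], [-1, -2]] = [[2185, 4372], [-2186, -4373]].

[[2185, 4372], [-2186, -4373]]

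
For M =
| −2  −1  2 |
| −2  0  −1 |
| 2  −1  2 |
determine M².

[[10, 0, 1], [2, 3, −6], [2, −4, 9]]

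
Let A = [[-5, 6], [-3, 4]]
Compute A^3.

[[-17, 18], [-9, 10]]

tr A = -1 and det A = -2, so the characteristic polynomial is λ² − (-1)λ + (-2) with roots 1 and -2.
Eigenvectors give P = [[-1, 2], [-1, 1]] with P⁻¹ = [[1, -2], [1, -1]], and A = P·diag(1, -2)·P⁻¹.
Then A^3 = P·diag(1, -8)·P⁻¹ = [[-1, -16], [-1, -8]] · [[1, -2], [1, -1]] = [[-17, 18], [-9, 10]].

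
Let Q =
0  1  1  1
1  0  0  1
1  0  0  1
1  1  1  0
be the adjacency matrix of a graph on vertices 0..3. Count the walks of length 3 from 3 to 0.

5

The number of length-3 walks from vertex 3 to vertex 0 is entry (3,0) of Q³, where Q is the adjacency matrix.
Q² = [[3, 1, 1, 2], [1, 2, 2, 1], [1, 2, 2, 1], [2, 1, 1, 3]]
Q³ = [[4, 5, 5, 5], [5, 2, 2, 5], [5, 2, 2, 5], [5, 5, 5, 4]]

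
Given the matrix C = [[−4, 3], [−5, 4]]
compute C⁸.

[[1, 0], [0, 1]]

C² = I (check: tr C = 0 and det C = −1), so C⁸ = I since 8 is even.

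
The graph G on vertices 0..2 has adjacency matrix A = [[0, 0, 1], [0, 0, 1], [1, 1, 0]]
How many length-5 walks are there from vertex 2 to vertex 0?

The number of length-5 walks from vertex 2 to vertex 0 is entry (2,0) of A⁵, where A is the adjacency matrix.
A² = [[1, 1, 0], [1, 1, 0], [0, 0, 2]]
A³ = [[0, 0, 2], [0, 0, 2], [2, 2, 0]]
A⁴ = [[2, 2, 0], [2, 2, 0], [0, 0, 4]]
A⁵ = [[0, 0, 4], [0, 0, 4], [4, 4, 0]]

4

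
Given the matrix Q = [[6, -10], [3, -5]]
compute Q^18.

Q² = Q (a projection; rank 1, trace 1), so Q^18 = Q.

[[6, -10], [3, -5]]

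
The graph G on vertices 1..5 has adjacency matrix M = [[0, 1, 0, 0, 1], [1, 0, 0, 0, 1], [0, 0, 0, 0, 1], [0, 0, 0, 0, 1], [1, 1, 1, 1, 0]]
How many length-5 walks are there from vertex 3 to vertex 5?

The number of length-5 walks from vertex 3 to vertex 5 is entry (3,5) of M^5, where M is the adjacency matrix.
M^2 = [[2, 1, 1, 1, 1], [1, 2, 1, 1, 1], [1, 1, 1, 1, 0], [1, 1, 1, 1, 0], [1, 1, 0, 0, 4]]
M^3 = [[2, 3, 1, 1, 5], [3, 2, 1, 1, 5], [1, 1, 0, 0, 4], [1, 1, 0, 0, 4], [5, 5, 4, 4, 2]]
M^4 = [[8, 7, 5, 5, 7], [7, 8, 5, 5, 7], [5, 5, 4, 4, 2], [5, 5, 4, 4, 2], [7, 7, 2, 2, 18]]
M^5 = [[14, 15, 7, 7, 25], [15, 14, 7, 7, 25], [7, 7, 2, 2, 18], [7, 7, 2, 2, 18], [25, 25, 18, 18, 18]]

18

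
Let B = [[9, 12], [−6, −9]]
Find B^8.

[[6561, 0], [0, 6561]]

tr B = 0 and det B = −9, so the characteristic polynomial is λ² − (0)λ + (−9) with roots −3 and 3.
Eigenvectors give P = [[−1, 2], [1, −1]] with P⁻¹ = [[1, 2], [1, 1]], and B = P·diag(−3, 3)·P⁻¹.
Then B^8 = P·diag(6561, 6561)·P⁻¹ = [[−6561, 13122], [6561, −6561]] · [[1, 2], [1, 1]] = [[6561, 0], [0, 6561]].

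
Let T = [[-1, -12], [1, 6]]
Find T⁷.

tr T = 5 and det T = 6, so the characteristic polynomial is λ² − (5)λ + (6) with roots 3 and 2.
Eigenvectors give P = [[-3, -4], [1, 1]] with P⁻¹ = [[1, 4], [-1, -3]], and T = P·diag(3, 2)·P⁻¹.
Then T⁷ = P·diag(2187, 128)·P⁻¹ = [[-6561, -512], [2187, 128]] · [[1, 4], [-1, -3]] = [[-6049, -24708], [2059, 8364]].

[[-6049, -24708], [2059, 8364]]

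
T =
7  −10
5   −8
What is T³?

[[43, −70], [35, −62]]

tr T = −1 and det T = −6, so the characteristic polynomial is λ² − (−1)λ + (−6) with roots 2 and −3.
Eigenvectors give P = [[2, 1], [1, 1]] with P⁻¹ = [[1, −1], [−1, 2]], and T = P·diag(2, −3)·P⁻¹.
Then T³ = P·diag(8, −27)·P⁻¹ = [[16, −27], [8, −27]] · [[1, −1], [−1, 2]] = [[43, −70], [35, −62]].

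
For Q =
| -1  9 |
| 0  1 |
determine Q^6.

[[1, 0], [0, 1]]

Q² = I (check: tr Q = 0 and det Q = -1), so Q^6 = I since 6 is even.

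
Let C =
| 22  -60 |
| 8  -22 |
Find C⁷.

tr C = 0 and det C = -4, so the characteristic polynomial is λ² − (0)λ + (-4) with roots 2 and -2.
Eigenvectors give P = [[3, -5], [1, -2]] with P⁻¹ = [[2, -5], [1, -3]], and C = P·diag(2, -2)·P⁻¹.
Then C⁷ = P·diag(128, -128)·P⁻¹ = [[384, 640], [128, 256]] · [[2, -5], [1, -3]] = [[1408, -3840], [512, -1408]].

[[1408, -3840], [512, -1408]]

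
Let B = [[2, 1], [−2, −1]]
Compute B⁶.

B² = B (a projection; rank 1, trace 1), so B⁶ = B.

[[2, 1], [−2, −1]]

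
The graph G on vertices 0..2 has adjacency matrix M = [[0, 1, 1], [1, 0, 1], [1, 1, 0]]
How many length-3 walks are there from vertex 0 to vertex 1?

The number of length-3 walks from vertex 0 to vertex 1 is entry (0,1) of M³, where M is the adjacency matrix.
M² = [[2, 1, 1], [1, 2, 1], [1, 1, 2]]
M³ = [[2, 3, 3], [3, 2, 3], [3, 3, 2]]

3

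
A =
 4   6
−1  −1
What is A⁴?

tr A = 3 and det A = 2, so the characteristic polynomial is λ² − (3)λ + (2) with roots 1 and 2.
Eigenvectors give P = [[−2, −3], [1, 1]] with P⁻¹ = [[1, 3], [−1, −2]], and A = P·diag(1, 2)·P⁻¹.
Then A⁴ = P·diag(1, 16)·P⁻¹ = [[−2, −48], [1, 16]] · [[1, 3], [−1, −2]] = [[46, 90], [−15, −29]].

[[46, 90], [−15, −29]]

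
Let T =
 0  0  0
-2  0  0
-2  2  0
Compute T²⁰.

[[0, 0, 0], [0, 0, 0], [0, 0, 0]]

T is strictly triangular, hence nilpotent: T³ = 0, so T²⁰ = 0.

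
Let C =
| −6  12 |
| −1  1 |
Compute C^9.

[[−77196, 230052], [−19171, 57001]]

tr C = −5 and det C = 6, so the characteristic polynomial is λ² − (−5)λ + (6) with roots −2 and −3.
Eigenvectors give P = [[3, 4], [1, 1]] with P⁻¹ = [[−1, 4], [1, −3]], and C = P·diag(−2, −3)·P⁻¹.
Then C^9 = P·diag(−512, −19683)·P⁻¹ = [[−1536, −78732], [−512, −19683]] · [[−1, 4], [1, −3]] = [[−77196, 230052], [−19171, 57001]].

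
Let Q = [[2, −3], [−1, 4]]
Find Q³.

[[32, −93], [−31, 94]]

Q² = [[7, −18], [−6, 19]]
Q³ = [[32, −93], [−31, 94]]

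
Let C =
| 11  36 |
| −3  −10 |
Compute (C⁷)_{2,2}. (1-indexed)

tr C = 1 and det C = −2, so the characteristic polynomial is λ² − (1)λ + (−2) with roots 2 and −1.
Eigenvectors give P = [[4, 3], [−1, −1]] with P⁻¹ = [[1, 3], [−1, −4]], and C = P·diag(2, −1)·P⁻¹.
Then C⁷ = P·diag(128, −1)·P⁻¹ = [[512, −3], [−128, 1]] · [[1, 3], [−1, −4]] = [[515, 1548], [−129, −388]].

−388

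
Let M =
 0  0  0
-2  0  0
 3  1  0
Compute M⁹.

M is strictly triangular, hence nilpotent: M³ = 0, so M⁹ = 0.

[[0, 0, 0], [0, 0, 0], [0, 0, 0]]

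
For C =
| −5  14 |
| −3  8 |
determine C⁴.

[[−89, 210], [−45, 106]]

tr C = 3 and det C = 2, so the characteristic polynomial is λ² − (3)λ + (2) with roots 1 and 2.
Eigenvectors give P = [[−7, 2], [−3, 1]] with P⁻¹ = [[−1, 2], [−3, 7]], and C = P·diag(1, 2)·P⁻¹.
Then C⁴ = P·diag(1, 16)·P⁻¹ = [[−7, 32], [−3, 16]] · [[−1, 2], [−3, 7]] = [[−89, 210], [−45, 106]].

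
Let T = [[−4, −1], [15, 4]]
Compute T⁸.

[[1, 0], [0, 1]]

T² = I (check: tr T = 0 and det T = −1), so T⁸ = I since 8 is even.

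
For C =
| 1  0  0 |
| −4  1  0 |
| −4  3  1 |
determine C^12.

C = I + N where N = [[0, 0, 0], [−4, 0, 0], [−4, 3, 0]] is strictly lower-triangular, so N^3 = 0.
(I + N)^12 = I + 12·N + 66·N^2 = [[1, 0, 0], [−48, 1, 0], [−840, 36, 1]].

[[1, 0, 0], [−48, 1, 0], [−840, 36, 1]]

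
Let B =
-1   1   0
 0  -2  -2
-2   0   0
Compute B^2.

[[1, -3, -2], [4, 4, 4], [2, -2, 0]]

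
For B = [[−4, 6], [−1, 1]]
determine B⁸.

tr B = −3 and det B = 2, so the characteristic polynomial is λ² − (−3)λ + (2) with roots −2 and −1.
Eigenvectors give P = [[−3, 2], [−1, 1]] with P⁻¹ = [[−1, 2], [−1, 3]], and B = P·diag(−2, −1)·P⁻¹.
Then B⁸ = P·diag(256, 1)·P⁻¹ = [[−768, 2], [−256, 1]] · [[−1, 2], [−1, 3]] = [[766, −1530], [255, −509]].

[[766, −1530], [255, −509]]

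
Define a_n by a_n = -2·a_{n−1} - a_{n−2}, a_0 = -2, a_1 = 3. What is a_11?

With companion matrix T = [[-2, -1], [1, 0]], [a_n, a_{n−1}]ᵀ = T·[a_{n−1}, a_{n−2}]ᵀ, so [a_11, a_10]ᵀ = T¹⁰·[a_1, a_0]ᵀ.
T¹⁰ = [[11, 10], [-10, -9]], giving [a_11, a_10]ᵀ = [[13], [-12]].

13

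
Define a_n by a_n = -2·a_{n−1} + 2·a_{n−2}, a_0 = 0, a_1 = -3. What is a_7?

-984

With companion matrix Q = [[-2, 2], [1, 0]], [a_n, a_{n−1}]ᵀ = Q·[a_{n−1}, a_{n−2}]ᵀ, so [a_7, a_6]ᵀ = Q⁶·[a_1, a_0]ᵀ.
Q⁶ = [[328, -240], [-120, 88]], giving [a_7, a_6]ᵀ = [[-984], [360]].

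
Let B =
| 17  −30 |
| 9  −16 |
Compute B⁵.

tr B = 1 and det B = −2, so the characteristic polynomial is λ² − (1)λ + (−2) with roots 2 and −1.
Eigenvectors give P = [[2, −5], [1, −3]] with P⁻¹ = [[3, −5], [1, −2]], and B = P·diag(2, −1)·P⁻¹.
Then B⁵ = P·diag(32, −1)·P⁻¹ = [[64, 5], [32, 3]] · [[3, −5], [1, −2]] = [[197, −330], [99, −166]].

[[197, −330], [99, −166]]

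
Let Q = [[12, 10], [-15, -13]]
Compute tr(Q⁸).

tr Q = -1 and det Q = -6, so the characteristic polynomial is λ² − (-1)λ + (-6) with roots 2 and -3.
Eigenvectors give P = [[-1, 2], [1, -3]] with P⁻¹ = [[-3, -2], [-1, -1]], and Q = P·diag(2, -3)·P⁻¹.
Then Q⁸ = P·diag(256, 6561)·P⁻¹ = [[-256, 13122], [256, -19683]] · [[-3, -2], [-1, -1]] = [[-12354, -12610], [18915, 19171]].

6817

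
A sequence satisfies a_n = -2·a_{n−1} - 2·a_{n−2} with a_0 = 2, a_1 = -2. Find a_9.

-32

With companion matrix C = [[-2, -2], [1, 0]], [a_n, a_{n−1}]ᵀ = C·[a_{n−1}, a_{n−2}]ᵀ, so [a_9, a_8]ᵀ = C⁸·[a_1, a_0]ᵀ.
C⁸ = [[16, 0], [0, 16]], giving [a_9, a_8]ᵀ = [[-32], [32]].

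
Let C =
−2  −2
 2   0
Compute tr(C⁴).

−16

C² = [[0, 4], [−4, −4]]
C³ = [[8, 0], [0, 8]]
C⁴ = [[−16, −16], [16, 0]]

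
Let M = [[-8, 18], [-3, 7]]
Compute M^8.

tr M = -1 and det M = -2, so the characteristic polynomial is λ² − (-1)λ + (-2) with roots 1 and -2.
Eigenvectors give P = [[2, 3], [1, 1]] with P⁻¹ = [[-1, 3], [1, -2]], and M = P·diag(1, -2)·P⁻¹.
Then M^8 = P·diag(1, 256)·P⁻¹ = [[2, 768], [1, 256]] · [[-1, 3], [1, -2]] = [[766, -1530], [255, -509]].

[[766, -1530], [255, -509]]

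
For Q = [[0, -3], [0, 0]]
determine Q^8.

[[0, 0], [0, 0]]

Q is strictly triangular, hence nilpotent: Q^2 = 0, so Q^8 = 0.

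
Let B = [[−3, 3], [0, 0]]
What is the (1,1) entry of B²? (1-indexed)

9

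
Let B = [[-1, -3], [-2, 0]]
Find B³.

[[-13, -21], [-14, -6]]

B² = [[7, 3], [2, 6]]
B³ = [[-13, -21], [-14, -6]]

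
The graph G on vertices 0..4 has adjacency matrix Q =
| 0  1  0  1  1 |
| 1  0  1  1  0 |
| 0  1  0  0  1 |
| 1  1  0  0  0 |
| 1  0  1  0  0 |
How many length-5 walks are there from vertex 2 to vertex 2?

The number of length-5 walks from vertex 2 to vertex 2 is entry (2,2) of Q⁵, where Q is the adjacency matrix.
Q² = [[3, 1, 2, 1, 0], [1, 3, 0, 1, 2], [2, 0, 2, 1, 0], [1, 1, 1, 2, 1], [0, 2, 0, 1, 2]]
Q³ = [[2, 6, 1, 4, 5], [6, 2, 5, 4, 1], [1, 5, 0, 2, 4], [4, 4, 2, 2, 2], [5, 1, 4, 2, 0]]
Q⁴ = [[15, 7, 11, 8, 3], [7, 15, 3, 8, 11], [11, 3, 9, 6, 1], [8, 8, 6, 8, 6], [3, 11, 1, 6, 9]]
Q⁵ = [[18, 34, 10, 22, 26], [34, 18, 26, 22, 10], [10, 26, 4, 14, 20], [22, 22, 14, 16, 14], [26, 10, 20, 14, 4]]

4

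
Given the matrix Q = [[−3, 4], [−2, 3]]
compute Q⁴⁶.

[[1, 0], [0, 1]]

Q² = I (check: tr Q = 0 and det Q = −1), so Q⁴⁶ = I since 46 is even.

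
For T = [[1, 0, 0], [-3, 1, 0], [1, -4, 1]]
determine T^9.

[[1, 0, 0], [-27, 1, 0], [441, -36, 1]]

T = I + N where N = [[0, 0, 0], [-3, 0, 0], [1, -4, 0]] is strictly lower-triangular, so N^3 = 0.
(I + N)^9 = I + 9·N + 36·N^2 = [[1, 0, 0], [-27, 1, 0], [441, -36, 1]].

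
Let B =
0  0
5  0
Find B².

B is strictly triangular, hence nilpotent: B² = 0, so B² = 0.

[[0, 0], [0, 0]]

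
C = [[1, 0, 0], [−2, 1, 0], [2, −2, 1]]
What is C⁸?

C = I + N where N = [[0, 0, 0], [−2, 0, 0], [2, −2, 0]] is strictly lower-triangular, so N³ = 0.
(I + N)⁸ = I + 8·N + 28·N² = [[1, 0, 0], [−16, 1, 0], [128, −16, 1]].

[[1, 0, 0], [−16, 1, 0], [128, −16, 1]]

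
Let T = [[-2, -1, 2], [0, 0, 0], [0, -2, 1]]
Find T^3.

[[-8, 0, 6], [0, 0, 0], [0, -2, 1]]

T^2 = [[4, -2, -2], [0, 0, 0], [0, -2, 1]]
T^3 = [[-8, 0, 6], [0, 0, 0], [0, -2, 1]]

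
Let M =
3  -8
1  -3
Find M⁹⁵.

M² = I (check: tr M = 0 and det M = -1), so M⁹⁵ = M since 95 is odd.

[[3, -8], [1, -3]]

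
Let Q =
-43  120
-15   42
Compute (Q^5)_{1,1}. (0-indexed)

2232

tr Q = -1 and det Q = -6, so the characteristic polynomial is λ² − (-1)λ + (-6) with roots 2 and -3.
Eigenvectors give P = [[8, -3], [3, -1]] with P⁻¹ = [[-1, 3], [-3, 8]], and Q = P·diag(2, -3)·P⁻¹.
Then Q^5 = P·diag(32, -243)·P⁻¹ = [[256, 729], [96, 243]] · [[-1, 3], [-3, 8]] = [[-2443, 6600], [-825, 2232]].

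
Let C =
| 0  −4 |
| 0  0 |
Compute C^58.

C is strictly triangular, hence nilpotent: C^2 = 0, so C^58 = 0.

[[0, 0], [0, 0]]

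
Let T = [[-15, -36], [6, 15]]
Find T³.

tr T = 0 and det T = -9, so the characteristic polynomial is λ² − (0)λ + (-9) with roots -3 and 3.
Eigenvectors give P = [[-3, -2], [1, 1]] with P⁻¹ = [[-1, -2], [1, 3]], and T = P·diag(-3, 3)·P⁻¹.
Then T³ = P·diag(-27, 27)·P⁻¹ = [[81, -54], [-27, 27]] · [[-1, -2], [1, 3]] = [[-135, -324], [54, 135]].

[[-135, -324], [54, 135]]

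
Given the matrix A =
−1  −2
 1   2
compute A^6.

A² = A (a projection; rank 1, trace 1), so A^6 = A.

[[−1, −2], [1, 2]]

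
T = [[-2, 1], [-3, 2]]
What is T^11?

[[-2, 1], [-3, 2]]

T² = I (check: tr T = 0 and det T = -1), so T^11 = T since 11 is odd.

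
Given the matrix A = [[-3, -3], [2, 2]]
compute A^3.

[[-3, -3], [2, 2]]

A^2 = [[3, 3], [-2, -2]]
A^3 = [[-3, -3], [2, 2]]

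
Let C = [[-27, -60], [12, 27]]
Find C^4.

tr C = 0 and det C = -9, so the characteristic polynomial is λ² − (0)λ + (-9) with roots -3 and 3.
Eigenvectors give P = [[5, 2], [-2, -1]] with P⁻¹ = [[1, 2], [-2, -5]], and C = P·diag(-3, 3)·P⁻¹.
Then C^4 = P·diag(81, 81)·P⁻¹ = [[405, 162], [-162, -81]] · [[1, 2], [-2, -5]] = [[81, 0], [0, 81]].

[[81, 0], [0, 81]]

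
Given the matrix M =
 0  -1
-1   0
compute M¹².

M² = I (check: tr M = 0 and det M = -1), so M¹² = I since 12 is even.

[[1, 0], [0, 1]]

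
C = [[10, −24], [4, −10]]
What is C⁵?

[[160, −384], [64, −160]]

tr C = 0 and det C = −4, so the characteristic polynomial is λ² − (0)λ + (−4) with roots −2 and 2.
Eigenvectors give P = [[2, 3], [1, 1]] with P⁻¹ = [[−1, 3], [1, −2]], and C = P·diag(−2, 2)·P⁻¹.
Then C⁵ = P·diag(−32, 32)·P⁻¹ = [[−64, 96], [−32, 32]] · [[−1, 3], [1, −2]] = [[160, −384], [64, −160]].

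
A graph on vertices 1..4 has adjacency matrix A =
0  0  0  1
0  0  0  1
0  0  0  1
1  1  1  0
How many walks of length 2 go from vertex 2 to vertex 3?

1

The number of length-2 walks from vertex 2 to vertex 3 is entry (2,3) of A², where A is the adjacency matrix.
A² = [[1, 1, 1, 0], [1, 1, 1, 0], [1, 1, 1, 0], [0, 0, 0, 3]]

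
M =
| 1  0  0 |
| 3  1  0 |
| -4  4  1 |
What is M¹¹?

M = I + N where N = [[0, 0, 0], [3, 0, 0], [-4, 4, 0]] is strictly lower-triangular, so N³ = 0.
(I + N)¹¹ = I + 11·N + 55·N² = [[1, 0, 0], [33, 1, 0], [616, 44, 1]].

[[1, 0, 0], [33, 1, 0], [616, 44, 1]]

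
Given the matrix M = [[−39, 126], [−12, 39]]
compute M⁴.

tr M = 0 and det M = −9, so the characteristic polynomial is λ² − (0)λ + (−9) with roots −3 and 3.
Eigenvectors give P = [[7, 3], [2, 1]] with P⁻¹ = [[1, −3], [−2, 7]], and M = P·diag(−3, 3)·P⁻¹.
Then M⁴ = P·diag(81, 81)·P⁻¹ = [[567, 243], [162, 81]] · [[1, −3], [−2, 7]] = [[81, 0], [0, 81]].

[[81, 0], [0, 81]]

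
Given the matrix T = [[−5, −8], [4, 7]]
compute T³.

[[−29, −56], [28, 55]]

tr T = 2 and det T = −3, so the characteristic polynomial is λ² − (2)λ + (−3) with roots −1 and 3.
Eigenvectors give P = [[2, −1], [−1, 1]] with P⁻¹ = [[1, 1], [1, 2]], and T = P·diag(−1, 3)·P⁻¹.
Then T³ = P·diag(−1, 27)·P⁻¹ = [[−2, −27], [1, 27]] · [[1, 1], [1, 2]] = [[−29, −56], [28, 55]].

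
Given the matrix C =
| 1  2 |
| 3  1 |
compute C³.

[[19, 18], [27, 19]]

C² = [[7, 4], [6, 7]]
C³ = [[19, 18], [27, 19]]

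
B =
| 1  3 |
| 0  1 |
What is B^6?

[[1, 18], [0, 1]]

B = I + N where N = [[0, 3], [0, 0]] is strictly upper-triangular, so N^2 = 0.
(I + N)^6 = I + 6·N = [[1, 18], [0, 1]].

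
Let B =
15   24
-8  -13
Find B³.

[[111, 168], [-56, -85]]

tr B = 2 and det B = -3, so the characteristic polynomial is λ² − (2)λ + (-3) with roots -1 and 3.
Eigenvectors give P = [[-3, -2], [2, 1]] with P⁻¹ = [[1, 2], [-2, -3]], and B = P·diag(-1, 3)·P⁻¹.
Then B³ = P·diag(-1, 27)·P⁻¹ = [[3, -54], [-2, 27]] · [[1, 2], [-2, -3]] = [[111, 168], [-56, -85]].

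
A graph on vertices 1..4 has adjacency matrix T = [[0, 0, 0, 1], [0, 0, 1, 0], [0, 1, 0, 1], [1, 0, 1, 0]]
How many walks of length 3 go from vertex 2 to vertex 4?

The number of length-3 walks from vertex 2 to vertex 4 is entry (2,4) of T^3, where T is the adjacency matrix.
T^2 = [[1, 0, 1, 0], [0, 1, 0, 1], [1, 0, 2, 0], [0, 1, 0, 2]]
T^3 = [[0, 1, 0, 2], [1, 0, 2, 0], [0, 2, 0, 3], [2, 0, 3, 0]]

0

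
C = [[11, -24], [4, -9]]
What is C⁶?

[[2185, -4368], [728, -1455]]

tr C = 2 and det C = -3, so the characteristic polynomial is λ² − (2)λ + (-3) with roots -1 and 3.
Eigenvectors give P = [[2, 3], [1, 1]] with P⁻¹ = [[-1, 3], [1, -2]], and C = P·diag(-1, 3)·P⁻¹.
Then C⁶ = P·diag(1, 729)·P⁻¹ = [[2, 2187], [1, 729]] · [[-1, 3], [1, -2]] = [[2185, -4368], [728, -1455]].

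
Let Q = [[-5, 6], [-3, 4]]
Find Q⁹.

tr Q = -1 and det Q = -2, so the characteristic polynomial is λ² − (-1)λ + (-2) with roots -2 and 1.
Eigenvectors give P = [[2, -1], [1, -1]] with P⁻¹ = [[1, -1], [1, -2]], and Q = P·diag(-2, 1)·P⁻¹.
Then Q⁹ = P·diag(-512, 1)·P⁻¹ = [[-1024, -1], [-512, -1]] · [[1, -1], [1, -2]] = [[-1025, 1026], [-513, 514]].

[[-1025, 1026], [-513, 514]]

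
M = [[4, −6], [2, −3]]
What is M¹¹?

[[4, −6], [2, −3]]

M² = M (a projection; rank 1, trace 1), so M¹¹ = M.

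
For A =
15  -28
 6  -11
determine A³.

[[183, -364], [78, -155]]

tr A = 4 and det A = 3, so the characteristic polynomial is λ² − (4)λ + (3) with roots 3 and 1.
Eigenvectors give P = [[7, 2], [3, 1]] with P⁻¹ = [[1, -2], [-3, 7]], and A = P·diag(3, 1)·P⁻¹.
Then A³ = P·diag(27, 1)·P⁻¹ = [[189, 2], [81, 1]] · [[1, -2], [-3, 7]] = [[183, -364], [78, -155]].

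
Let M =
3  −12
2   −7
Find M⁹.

tr M = −4 and det M = 3, so the characteristic polynomial is λ² − (−4)λ + (3) with roots −3 and −1.
Eigenvectors give P = [[2, 3], [1, 1]] with P⁻¹ = [[−1, 3], [1, −2]], and M = P·diag(−3, −1)·P⁻¹.
Then M⁹ = P·diag(−19683, −1)·P⁻¹ = [[−39366, −3], [−19683, −1]] · [[−1, 3], [1, −2]] = [[39363, −118092], [19682, −59047]].

[[39363, −118092], [19682, −59047]]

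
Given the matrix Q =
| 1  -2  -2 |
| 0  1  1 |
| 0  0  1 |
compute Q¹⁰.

[[1, -20, -110], [0, 1, 10], [0, 0, 1]]

Q = I + N where N = [[0, -2, -2], [0, 0, 1], [0, 0, 0]] is strictly upper-triangular, so N³ = 0.
(I + N)¹⁰ = I + 10·N + 45·N² = [[1, -20, -110], [0, 1, 10], [0, 0, 1]].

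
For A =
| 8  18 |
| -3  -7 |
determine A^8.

[[766, 1530], [-255, -509]]

tr A = 1 and det A = -2, so the characteristic polynomial is λ² − (1)λ + (-2) with roots -1 and 2.
Eigenvectors give P = [[-2, 3], [1, -1]] with P⁻¹ = [[1, 3], [1, 2]], and A = P·diag(-1, 2)·P⁻¹.
Then A^8 = P·diag(1, 256)·P⁻¹ = [[-2, 768], [1, -256]] · [[1, 3], [1, 2]] = [[766, 1530], [-255, -509]].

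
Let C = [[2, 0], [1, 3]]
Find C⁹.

[[512, 0], [19171, 19683]]

tr C = 5 and det C = 6, so the characteristic polynomial is λ² − (5)λ + (6) with roots 2 and 3.
Eigenvectors give P = [[−1, 0], [1, −1]] with P⁻¹ = [[−1, 0], [−1, −1]], and C = P·diag(2, 3)·P⁻¹.
Then C⁹ = P·diag(512, 19683)·P⁻¹ = [[−512, 0], [512, −19683]] · [[−1, 0], [−1, −1]] = [[512, 0], [19171, 19683]].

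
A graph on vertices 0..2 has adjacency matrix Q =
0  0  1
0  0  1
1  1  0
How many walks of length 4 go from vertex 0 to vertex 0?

The number of length-4 walks from vertex 0 to vertex 0 is entry (0,0) of Q⁴, where Q is the adjacency matrix.
Q² = [[1, 1, 0], [1, 1, 0], [0, 0, 2]]
Q³ = [[0, 0, 2], [0, 0, 2], [2, 2, 0]]
Q⁴ = [[2, 2, 0], [2, 2, 0], [0, 0, 4]]

2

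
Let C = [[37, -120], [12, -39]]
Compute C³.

[[253, -840], [84, -279]]

tr C = -2 and det C = -3, so the characteristic polynomial is λ² − (-2)λ + (-3) with roots -3 and 1.
Eigenvectors give P = [[-3, -10], [-1, -3]] with P⁻¹ = [[3, -10], [-1, 3]], and C = P·diag(-3, 1)·P⁻¹.
Then C³ = P·diag(-27, 1)·P⁻¹ = [[81, -10], [27, -3]] · [[3, -10], [-1, 3]] = [[253, -840], [84, -279]].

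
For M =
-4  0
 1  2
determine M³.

[[-64, 0], [12, 8]]

M² = [[16, 0], [-2, 4]]
M³ = [[-64, 0], [12, 8]]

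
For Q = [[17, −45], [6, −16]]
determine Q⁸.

[[1531, −3825], [510, −1274]]

tr Q = 1 and det Q = −2, so the characteristic polynomial is λ² − (1)λ + (−2) with roots −1 and 2.
Eigenvectors give P = [[−5, 3], [−2, 1]] with P⁻¹ = [[1, −3], [2, −5]], and Q = P·diag(−1, 2)·P⁻¹.
Then Q⁸ = P·diag(1, 256)·P⁻¹ = [[−5, 768], [−2, 256]] · [[1, −3], [2, −5]] = [[1531, −3825], [510, −1274]].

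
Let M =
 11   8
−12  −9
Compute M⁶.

[[2185, 1456], [−2184, −1455]]

tr M = 2 and det M = −3, so the characteristic polynomial is λ² − (2)λ + (−3) with roots −1 and 3.
Eigenvectors give P = [[2, −1], [−3, 1]] with P⁻¹ = [[−1, −1], [−3, −2]], and M = P·diag(−1, 3)·P⁻¹.
Then M⁶ = P·diag(1, 729)·P⁻¹ = [[2, −729], [−3, 729]] · [[−1, −1], [−3, −2]] = [[2185, 1456], [−2184, −1455]].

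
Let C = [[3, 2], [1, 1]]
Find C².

[[11, 8], [4, 3]]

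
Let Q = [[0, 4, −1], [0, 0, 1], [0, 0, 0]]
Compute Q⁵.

Q is strictly triangular, hence nilpotent: Q³ = 0, so Q⁵ = 0.

[[0, 0, 0], [0, 0, 0], [0, 0, 0]]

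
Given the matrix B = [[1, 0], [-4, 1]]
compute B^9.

B = I + N where N = [[0, 0], [-4, 0]] is strictly lower-triangular, so N^2 = 0.
(I + N)^9 = I + 9·N = [[1, 0], [-36, 1]].

[[1, 0], [-36, 1]]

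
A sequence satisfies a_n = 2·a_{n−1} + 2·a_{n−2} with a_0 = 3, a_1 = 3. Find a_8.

With companion matrix A = [[2, 2], [1, 0]], [a_n, a_{n−1}]ᵀ = A·[a_{n−1}, a_{n−2}]ᵀ, so [a_8, a_7]ᵀ = A⁷·[a_1, a_0]ᵀ.
A⁷ = [[896, 656], [328, 240]], giving [a_8, a_7]ᵀ = [[4656], [1704]].

4656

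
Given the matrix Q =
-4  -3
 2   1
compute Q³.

[[-22, -21], [14, 13]]

tr Q = -3 and det Q = 2, so the characteristic polynomial is λ² − (-3)λ + (2) with roots -2 and -1.
Eigenvectors give P = [[3, -1], [-2, 1]] with P⁻¹ = [[1, 1], [2, 3]], and Q = P·diag(-2, -1)·P⁻¹.
Then Q³ = P·diag(-8, -1)·P⁻¹ = [[-24, 1], [16, -1]] · [[1, 1], [2, 3]] = [[-22, -21], [14, 13]].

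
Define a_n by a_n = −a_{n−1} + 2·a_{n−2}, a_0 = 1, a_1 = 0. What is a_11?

With companion matrix T = [[−1, 2], [1, 0]], [a_n, a_{n−1}]ᵀ = T·[a_{n−1}, a_{n−2}]ᵀ, so [a_11, a_10]ᵀ = T¹⁰·[a_1, a_0]ᵀ.
T¹⁰ = [[683, −682], [−341, 342]], giving [a_11, a_10]ᵀ = [[−682], [342]].

−682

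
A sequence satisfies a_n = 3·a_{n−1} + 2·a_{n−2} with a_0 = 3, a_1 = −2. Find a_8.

With companion matrix C = [[3, 2], [1, 0]], [a_n, a_{n−1}]ᵀ = C·[a_{n−1}, a_{n−2}]ᵀ, so [a_8, a_7]ᵀ = C⁷·[a_1, a_0]ᵀ.
C⁷ = [[6279, 3526], [1763, 990]], giving [a_8, a_7]ᵀ = [[−1980], [−556]].

−1980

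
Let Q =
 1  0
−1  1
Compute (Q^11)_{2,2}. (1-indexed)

Q = I + N where N = [[0, 0], [−1, 0]] is strictly lower-triangular, so N^2 = 0.
(I + N)^11 = I + 11·N = [[1, 0], [−11, 1]].

1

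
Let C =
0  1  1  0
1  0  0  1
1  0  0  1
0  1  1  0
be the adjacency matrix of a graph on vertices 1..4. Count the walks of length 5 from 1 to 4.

0

The number of length-5 walks from vertex 1 to vertex 4 is entry (1,4) of C⁵, where C is the adjacency matrix.
C² = [[2, 0, 0, 2], [0, 2, 2, 0], [0, 2, 2, 0], [2, 0, 0, 2]]
C³ = [[0, 4, 4, 0], [4, 0, 0, 4], [4, 0, 0, 4], [0, 4, 4, 0]]
C⁴ = [[8, 0, 0, 8], [0, 8, 8, 0], [0, 8, 8, 0], [8, 0, 0, 8]]
C⁵ = [[0, 16, 16, 0], [16, 0, 0, 16], [16, 0, 0, 16], [0, 16, 16, 0]]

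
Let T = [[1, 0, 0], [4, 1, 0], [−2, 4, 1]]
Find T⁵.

[[1, 0, 0], [20, 1, 0], [150, 20, 1]]

T = I + N where N = [[0, 0, 0], [4, 0, 0], [−2, 4, 0]] is strictly lower-triangular, so N³ = 0.
(I + N)⁵ = I + 5·N + 10·N² = [[1, 0, 0], [20, 1, 0], [150, 20, 1]].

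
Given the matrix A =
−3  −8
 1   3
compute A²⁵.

A² = I (check: tr A = 0 and det A = −1), so A²⁵ = A since 25 is odd.

[[−3, −8], [1, 3]]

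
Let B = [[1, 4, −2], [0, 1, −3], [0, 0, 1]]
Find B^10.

B = I + N where N = [[0, 4, −2], [0, 0, −3], [0, 0, 0]] is strictly upper-triangular, so N^3 = 0.
(I + N)^10 = I + 10·N + 45·N^2 = [[1, 40, −560], [0, 1, −30], [0, 0, 1]].

[[1, 40, −560], [0, 1, −30], [0, 0, 1]]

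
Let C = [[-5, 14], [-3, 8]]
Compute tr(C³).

tr C = 3 and det C = 2, so the characteristic polynomial is λ² − (3)λ + (2) with roots 2 and 1.
Eigenvectors give P = [[2, -7], [1, -3]] with P⁻¹ = [[-3, 7], [-1, 2]], and C = P·diag(2, 1)·P⁻¹.
Then C³ = P·diag(8, 1)·P⁻¹ = [[16, -7], [8, -3]] · [[-3, 7], [-1, 2]] = [[-41, 98], [-21, 50]].

9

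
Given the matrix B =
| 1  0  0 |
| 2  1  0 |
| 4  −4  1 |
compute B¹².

B = I + N where N = [[0, 0, 0], [2, 0, 0], [4, −4, 0]] is strictly lower-triangular, so N³ = 0.
(I + N)¹² = I + 12·N + 66·N² = [[1, 0, 0], [24, 1, 0], [−480, −48, 1]].

[[1, 0, 0], [24, 1, 0], [−480, −48, 1]]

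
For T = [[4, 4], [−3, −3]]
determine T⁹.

[[4, 4], [−3, −3]]

T² = T (a projection; rank 1, trace 1), so T⁹ = T.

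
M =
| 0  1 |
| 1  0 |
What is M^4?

M² = I (check: tr M = 0 and det M = −1), so M^4 = I since 4 is even.

[[1, 0], [0, 1]]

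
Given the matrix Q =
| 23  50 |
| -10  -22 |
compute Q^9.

[[100463, 201950], [-40390, -81292]]

tr Q = 1 and det Q = -6, so the characteristic polynomial is λ² − (1)λ + (-6) with roots 3 and -2.
Eigenvectors give P = [[5, -2], [-2, 1]] with P⁻¹ = [[1, 2], [2, 5]], and Q = P·diag(3, -2)·P⁻¹.
Then Q^9 = P·diag(19683, -512)·P⁻¹ = [[98415, 1024], [-39366, -512]] · [[1, 2], [2, 5]] = [[100463, 201950], [-40390, -81292]].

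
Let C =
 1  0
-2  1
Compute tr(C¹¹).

2

C = I + N where N = [[0, 0], [-2, 0]] is strictly lower-triangular, so N² = 0.
(I + N)¹¹ = I + 11·N = [[1, 0], [-22, 1]].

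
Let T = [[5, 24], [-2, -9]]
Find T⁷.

[[6557, 26232], [-2186, -8745]]

tr T = -4 and det T = 3, so the characteristic polynomial is λ² − (-4)λ + (3) with roots -3 and -1.
Eigenvectors give P = [[-3, -4], [1, 1]] with P⁻¹ = [[1, 4], [-1, -3]], and T = P·diag(-3, -1)·P⁻¹.
Then T⁷ = P·diag(-2187, -1)·P⁻¹ = [[6561, 4], [-2187, -1]] · [[1, 4], [-1, -3]] = [[6557, 26232], [-2186, -8745]].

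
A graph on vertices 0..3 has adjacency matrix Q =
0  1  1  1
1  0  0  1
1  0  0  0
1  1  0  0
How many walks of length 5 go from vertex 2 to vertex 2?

The number of length-5 walks from vertex 2 to vertex 2 is entry (2,2) of Q⁵, where Q is the adjacency matrix.
Q² = [[3, 1, 0, 1], [1, 2, 1, 1], [0, 1, 1, 1], [1, 1, 1, 2]]
Q³ = [[2, 4, 3, 4], [4, 2, 1, 3], [3, 1, 0, 1], [4, 3, 1, 2]]
Q⁴ = [[11, 6, 2, 6], [6, 7, 4, 6], [2, 4, 3, 4], [6, 6, 4, 7]]
Q⁵ = [[14, 17, 11, 17], [17, 12, 6, 13], [11, 6, 2, 6], [17, 13, 6, 12]]

2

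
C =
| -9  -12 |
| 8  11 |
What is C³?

[[-57, -84], [56, 83]]

tr C = 2 and det C = -3, so the characteristic polynomial is λ² − (2)λ + (-3) with roots 3 and -1.
Eigenvectors give P = [[-1, 3], [1, -2]] with P⁻¹ = [[2, 3], [1, 1]], and C = P·diag(3, -1)·P⁻¹.
Then C³ = P·diag(27, -1)·P⁻¹ = [[-27, -3], [27, 2]] · [[2, 3], [1, 1]] = [[-57, -84], [56, 83]].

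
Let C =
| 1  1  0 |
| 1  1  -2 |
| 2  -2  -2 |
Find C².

[[2, 2, -2], [-2, 6, 2], [-4, 4, 8]]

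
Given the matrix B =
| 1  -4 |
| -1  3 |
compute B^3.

[[21, -68], [-17, 55]]

B^2 = [[5, -16], [-4, 13]]
B^3 = [[21, -68], [-17, 55]]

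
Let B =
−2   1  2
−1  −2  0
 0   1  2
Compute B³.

[[−4, 7, 6], [−11, −4, 4], [2, 3, 6]]

B² = [[3, −2, 0], [4, 3, −2], [−1, 0, 4]]
B³ = [[−4, 7, 6], [−11, −4, 4], [2, 3, 6]]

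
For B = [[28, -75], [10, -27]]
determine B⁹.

tr B = 1 and det B = -6, so the characteristic polynomial is λ² − (1)λ + (-6) with roots -2 and 3.
Eigenvectors give P = [[-5, 3], [-2, 1]] with P⁻¹ = [[1, -3], [2, -5]], and B = P·diag(-2, 3)·P⁻¹.
Then B⁹ = P·diag(-512, 19683)·P⁻¹ = [[2560, 59049], [1024, 19683]] · [[1, -3], [2, -5]] = [[120658, -302925], [40390, -101487]].

[[120658, -302925], [40390, -101487]]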